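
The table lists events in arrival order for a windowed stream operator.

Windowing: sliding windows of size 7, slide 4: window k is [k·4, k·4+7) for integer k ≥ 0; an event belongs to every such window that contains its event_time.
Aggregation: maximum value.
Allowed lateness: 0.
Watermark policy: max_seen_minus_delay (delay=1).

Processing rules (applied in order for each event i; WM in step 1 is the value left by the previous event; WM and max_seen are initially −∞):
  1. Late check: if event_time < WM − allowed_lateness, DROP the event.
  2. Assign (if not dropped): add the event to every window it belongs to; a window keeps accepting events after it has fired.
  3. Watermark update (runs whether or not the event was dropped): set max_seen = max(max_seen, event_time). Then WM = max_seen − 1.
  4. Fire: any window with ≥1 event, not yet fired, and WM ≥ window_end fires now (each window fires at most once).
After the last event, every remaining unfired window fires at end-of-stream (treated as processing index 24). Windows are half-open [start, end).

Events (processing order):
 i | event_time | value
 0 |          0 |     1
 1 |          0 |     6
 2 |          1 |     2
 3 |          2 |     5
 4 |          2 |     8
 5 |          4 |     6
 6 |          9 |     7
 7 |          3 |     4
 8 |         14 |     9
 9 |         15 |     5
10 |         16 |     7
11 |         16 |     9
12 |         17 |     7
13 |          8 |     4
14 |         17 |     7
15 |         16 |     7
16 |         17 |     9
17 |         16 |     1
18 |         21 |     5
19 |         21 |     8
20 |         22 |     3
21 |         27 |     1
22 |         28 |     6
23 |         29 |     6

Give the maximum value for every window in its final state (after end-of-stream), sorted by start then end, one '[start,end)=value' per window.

[0,7)=8 [4,11)=7 [8,15)=9 [12,19)=9 [16,23)=9 [20,27)=8 [24,31)=6 [28,35)=6

i=0 t=0 v=1: → [0,7); WM=-1
i=1 t=0 v=6: → [0,7); WM=-1
i=2 t=1 v=2: → [0,7); WM=0
i=3 t=2 v=5: → [0,7); WM=1
i=4 t=2 v=8: → [0,7); WM=1
i=5 t=4 v=6: → [4,11),[0,7); WM=3
i=6 t=9 v=7: → [8,15),[4,11); WM=8; [0,7) fires=8
i=7 t=3 v=4: DROP (t<8-0); WM=8
i=8 t=14 v=9: → [12,19),[8,15); WM=13; [4,11) fires=7
i=9 t=15 v=5: → [12,19); WM=14
i=10 t=16 v=7: → [16,23),[12,19); WM=15; [8,15) fires=9
i=11 t=16 v=9: → [16,23),[12,19); WM=15
i=12 t=17 v=7: → [16,23),[12,19); WM=16
i=13 t=8 v=4: DROP (t<16-0); WM=16
i=14 t=17 v=7: → [16,23),[12,19); WM=16
i=15 t=16 v=7: → [16,23),[12,19); WM=16
i=16 t=17 v=9: → [16,23),[12,19); WM=16
i=17 t=16 v=1: → [16,23),[12,19); WM=16
i=18 t=21 v=5: → [20,27),[16,23); WM=20; [12,19) fires=9
i=19 t=21 v=8: → [20,27),[16,23); WM=20
i=20 t=22 v=3: → [20,27),[16,23); WM=21
i=21 t=27 v=1: → [24,31); WM=26; [16,23) fires=9
i=22 t=28 v=6: → [28,35),[24,31); WM=27; [20,27) fires=8
i=23 t=29 v=6: → [28,35),[24,31); WM=28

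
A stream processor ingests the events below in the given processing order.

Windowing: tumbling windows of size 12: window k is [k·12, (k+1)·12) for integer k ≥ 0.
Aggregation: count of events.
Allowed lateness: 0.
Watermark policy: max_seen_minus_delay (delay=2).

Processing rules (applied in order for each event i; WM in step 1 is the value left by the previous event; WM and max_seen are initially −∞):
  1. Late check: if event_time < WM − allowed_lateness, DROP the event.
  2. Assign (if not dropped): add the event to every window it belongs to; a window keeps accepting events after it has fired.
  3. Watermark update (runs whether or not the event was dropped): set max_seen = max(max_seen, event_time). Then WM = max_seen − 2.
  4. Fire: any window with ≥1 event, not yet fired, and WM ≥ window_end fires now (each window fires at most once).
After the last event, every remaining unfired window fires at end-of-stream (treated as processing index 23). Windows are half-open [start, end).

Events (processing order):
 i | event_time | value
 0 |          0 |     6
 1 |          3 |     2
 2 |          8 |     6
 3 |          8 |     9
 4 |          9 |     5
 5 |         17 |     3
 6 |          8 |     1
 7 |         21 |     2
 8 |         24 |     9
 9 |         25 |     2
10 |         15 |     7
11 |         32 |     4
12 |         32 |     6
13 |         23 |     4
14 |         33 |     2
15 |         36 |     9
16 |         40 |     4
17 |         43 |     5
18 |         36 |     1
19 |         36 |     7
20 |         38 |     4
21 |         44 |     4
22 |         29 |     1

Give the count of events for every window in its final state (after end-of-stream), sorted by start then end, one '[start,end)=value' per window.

[0,12)=5 [12,24)=2 [24,36)=5 [36,48)=4

i=0 t=0 v=6: → [0,12); WM=-2
i=1 t=3 v=2: → [0,12); WM=1
i=2 t=8 v=6: → [0,12); WM=6
i=3 t=8 v=9: → [0,12); WM=6
i=4 t=9 v=5: → [0,12); WM=7
i=5 t=17 v=3: → [12,24); WM=15; [0,12) fires=5
i=6 t=8 v=1: DROP (t<15-0); WM=15
i=7 t=21 v=2: → [12,24); WM=19
i=8 t=24 v=9: → [24,36); WM=22
i=9 t=25 v=2: → [24,36); WM=23
i=10 t=15 v=7: DROP (t<23-0); WM=23
i=11 t=32 v=4: → [24,36); WM=30; [12,24) fires=2
i=12 t=32 v=6: → [24,36); WM=30
i=13 t=23 v=4: DROP (t<30-0); WM=30
i=14 t=33 v=2: → [24,36); WM=31
i=15 t=36 v=9: → [36,48); WM=34
i=16 t=40 v=4: → [36,48); WM=38; [24,36) fires=5
i=17 t=43 v=5: → [36,48); WM=41
i=18 t=36 v=1: DROP (t<41-0); WM=41
i=19 t=36 v=7: DROP (t<41-0); WM=41
i=20 t=38 v=4: DROP (t<41-0); WM=41
i=21 t=44 v=4: → [36,48); WM=42
i=22 t=29 v=1: DROP (t<42-0); WM=42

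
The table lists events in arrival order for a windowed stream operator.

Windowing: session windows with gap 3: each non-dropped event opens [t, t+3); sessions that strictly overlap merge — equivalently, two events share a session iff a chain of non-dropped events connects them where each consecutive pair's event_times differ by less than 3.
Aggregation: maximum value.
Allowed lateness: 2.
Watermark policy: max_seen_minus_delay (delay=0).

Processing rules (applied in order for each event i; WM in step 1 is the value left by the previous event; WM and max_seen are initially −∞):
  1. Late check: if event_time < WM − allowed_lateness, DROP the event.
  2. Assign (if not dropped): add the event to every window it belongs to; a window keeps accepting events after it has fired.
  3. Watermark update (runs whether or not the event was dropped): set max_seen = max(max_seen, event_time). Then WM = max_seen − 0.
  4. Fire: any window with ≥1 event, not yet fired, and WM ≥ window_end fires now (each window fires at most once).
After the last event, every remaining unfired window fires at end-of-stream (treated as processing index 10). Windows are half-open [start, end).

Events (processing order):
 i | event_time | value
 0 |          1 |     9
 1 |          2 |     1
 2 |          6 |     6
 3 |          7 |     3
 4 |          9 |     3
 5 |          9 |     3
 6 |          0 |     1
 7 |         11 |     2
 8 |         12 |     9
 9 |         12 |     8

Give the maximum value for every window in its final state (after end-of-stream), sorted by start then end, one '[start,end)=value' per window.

[1,5)=9 [6,15)=9

i=0 t=1 v=9: → [1,4); WM=1
i=1 t=2 v=1: → [1,5); WM=2
i=2 t=6 v=6: → [6,9); WM=6
i=3 t=7 v=3: → [6,10); WM=7
i=4 t=9 v=3: → [6,12); WM=9
i=5 t=9 v=3: → [6,12); WM=9
i=6 t=0 v=1: DROP (t<9-2); WM=9
i=7 t=11 v=2: → [6,14); WM=11
i=8 t=12 v=9: → [6,15); WM=12
i=9 t=12 v=8: → [6,15); WM=12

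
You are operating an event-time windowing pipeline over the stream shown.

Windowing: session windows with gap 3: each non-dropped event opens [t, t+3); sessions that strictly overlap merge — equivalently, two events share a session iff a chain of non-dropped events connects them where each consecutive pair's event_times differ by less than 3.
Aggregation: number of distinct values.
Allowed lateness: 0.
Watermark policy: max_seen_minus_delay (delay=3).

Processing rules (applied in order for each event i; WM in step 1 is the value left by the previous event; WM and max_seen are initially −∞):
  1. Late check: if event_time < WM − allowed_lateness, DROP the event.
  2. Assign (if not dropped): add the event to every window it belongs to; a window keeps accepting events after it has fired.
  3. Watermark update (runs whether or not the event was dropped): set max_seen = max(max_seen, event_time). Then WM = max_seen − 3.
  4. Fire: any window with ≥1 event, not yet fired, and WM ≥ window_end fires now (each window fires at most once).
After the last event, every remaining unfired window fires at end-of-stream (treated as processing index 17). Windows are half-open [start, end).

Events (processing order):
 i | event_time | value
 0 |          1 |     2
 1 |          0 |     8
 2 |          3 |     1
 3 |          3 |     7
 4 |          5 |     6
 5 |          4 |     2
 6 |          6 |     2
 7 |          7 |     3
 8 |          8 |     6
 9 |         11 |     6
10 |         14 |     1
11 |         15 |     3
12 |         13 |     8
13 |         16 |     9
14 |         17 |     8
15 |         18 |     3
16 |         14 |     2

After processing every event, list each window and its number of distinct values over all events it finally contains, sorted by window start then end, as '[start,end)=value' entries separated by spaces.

[0,11)=6 [11,21)=5

i=0 t=1 v=2: → [1,4); WM=-2
i=1 t=0 v=8: → [0,4); WM=-2
i=2 t=3 v=1: → [0,6); WM=0
i=3 t=3 v=7: → [0,6); WM=0
i=4 t=5 v=6: → [0,8); WM=2
i=5 t=4 v=2: → [0,8); WM=2
i=6 t=6 v=2: → [0,9); WM=3
i=7 t=7 v=3: → [0,10); WM=4
i=8 t=8 v=6: → [0,11); WM=5
i=9 t=11 v=6: → [11,14); WM=8
i=10 t=14 v=1: → [14,17); WM=11
i=11 t=15 v=3: → [14,18); WM=12
i=12 t=13 v=8: → [11,18); WM=12
i=13 t=16 v=9: → [11,19); WM=13
i=14 t=17 v=8: → [11,20); WM=14
i=15 t=18 v=3: → [11,21); WM=15
i=16 t=14 v=2: DROP (t<15-0); WM=15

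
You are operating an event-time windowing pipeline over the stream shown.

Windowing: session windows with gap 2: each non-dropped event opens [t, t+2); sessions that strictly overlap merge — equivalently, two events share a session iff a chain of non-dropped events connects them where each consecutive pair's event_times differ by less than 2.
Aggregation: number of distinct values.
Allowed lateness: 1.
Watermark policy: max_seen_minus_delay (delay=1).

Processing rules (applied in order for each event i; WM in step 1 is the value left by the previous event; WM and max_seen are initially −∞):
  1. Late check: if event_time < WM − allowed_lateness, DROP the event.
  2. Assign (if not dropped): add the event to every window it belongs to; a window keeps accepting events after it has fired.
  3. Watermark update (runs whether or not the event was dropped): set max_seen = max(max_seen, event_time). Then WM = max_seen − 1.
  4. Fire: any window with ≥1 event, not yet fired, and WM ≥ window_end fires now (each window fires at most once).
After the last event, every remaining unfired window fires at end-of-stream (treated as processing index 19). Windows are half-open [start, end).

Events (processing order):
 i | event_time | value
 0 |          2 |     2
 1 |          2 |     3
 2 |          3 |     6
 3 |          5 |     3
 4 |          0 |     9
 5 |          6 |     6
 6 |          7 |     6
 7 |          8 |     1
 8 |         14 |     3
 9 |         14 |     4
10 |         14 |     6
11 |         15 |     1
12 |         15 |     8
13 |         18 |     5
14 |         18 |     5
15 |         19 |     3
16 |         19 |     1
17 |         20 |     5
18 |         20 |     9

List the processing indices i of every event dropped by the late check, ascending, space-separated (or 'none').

i=0 t=2 v=2: → [2,4); WM=1
i=1 t=2 v=3: → [2,4); WM=1
i=2 t=3 v=6: → [2,5); WM=2
i=3 t=5 v=3: → [5,7); WM=4
i=4 t=0 v=9: DROP (t<4-1); WM=4
i=5 t=6 v=6: → [5,8); WM=5
i=6 t=7 v=6: → [5,9); WM=6
i=7 t=8 v=1: → [5,10); WM=7
i=8 t=14 v=3: → [14,16); WM=13
i=9 t=14 v=4: → [14,16); WM=13
i=10 t=14 v=6: → [14,16); WM=13
i=11 t=15 v=1: → [14,17); WM=14
i=12 t=15 v=8: → [14,17); WM=14
i=13 t=18 v=5: → [18,20); WM=17
i=14 t=18 v=5: → [18,20); WM=17
i=15 t=19 v=3: → [18,21); WM=18
i=16 t=19 v=1: → [18,21); WM=18
i=17 t=20 v=5: → [18,22); WM=19
i=18 t=20 v=9: → [18,22); WM=19

4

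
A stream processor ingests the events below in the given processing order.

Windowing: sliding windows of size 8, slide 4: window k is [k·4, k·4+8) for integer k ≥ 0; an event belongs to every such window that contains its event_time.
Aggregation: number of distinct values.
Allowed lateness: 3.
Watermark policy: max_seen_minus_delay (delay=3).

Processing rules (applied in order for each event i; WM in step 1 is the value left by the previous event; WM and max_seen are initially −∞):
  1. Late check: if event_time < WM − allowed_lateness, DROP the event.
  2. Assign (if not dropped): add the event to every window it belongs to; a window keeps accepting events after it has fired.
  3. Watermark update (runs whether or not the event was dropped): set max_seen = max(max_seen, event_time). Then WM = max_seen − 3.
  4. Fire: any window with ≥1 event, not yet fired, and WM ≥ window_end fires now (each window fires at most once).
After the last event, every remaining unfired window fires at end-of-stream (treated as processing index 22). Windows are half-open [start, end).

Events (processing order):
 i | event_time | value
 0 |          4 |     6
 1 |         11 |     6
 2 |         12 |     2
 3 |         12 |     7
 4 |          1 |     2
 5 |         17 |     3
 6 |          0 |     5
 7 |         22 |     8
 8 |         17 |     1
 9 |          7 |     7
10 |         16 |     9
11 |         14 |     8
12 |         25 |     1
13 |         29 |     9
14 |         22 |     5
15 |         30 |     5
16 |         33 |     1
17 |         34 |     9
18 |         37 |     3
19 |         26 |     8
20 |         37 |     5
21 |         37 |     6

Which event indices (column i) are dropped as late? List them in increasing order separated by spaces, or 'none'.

i=0 t=4 v=6: → [4,12),[0,8); WM=1
i=1 t=11 v=6: → [8,16),[4,12); WM=8; [0,8) fires=1
i=2 t=12 v=2: → [12,20),[8,16); WM=9
i=3 t=12 v=7: → [12,20),[8,16); WM=9
i=4 t=1 v=2: DROP (t<9-3); WM=9
i=5 t=17 v=3: → [16,24),[12,20); WM=14; [4,12) fires=1
i=6 t=0 v=5: DROP (t<14-3); WM=14
i=7 t=22 v=8: → [20,28),[16,24); WM=19; [8,16) fires=3
i=8 t=17 v=1: → [16,24),[12,20); WM=19
i=9 t=7 v=7: DROP (t<19-3); WM=19
i=10 t=16 v=9: → [16,24),[12,20); WM=19
i=11 t=14 v=8: DROP (t<19-3); WM=19
i=12 t=25 v=1: → [24,32),[20,28); WM=22; [12,20) fires=5
i=13 t=29 v=9: → [28,36),[24,32); WM=26; [16,24) fires=4
i=14 t=22 v=5: DROP (t<26-3); WM=26
i=15 t=30 v=5: → [28,36),[24,32); WM=27
i=16 t=33 v=1: → [32,40),[28,36); WM=30; [20,28) fires=2
i=17 t=34 v=9: → [32,40),[28,36); WM=31
i=18 t=37 v=3: → [36,44),[32,40); WM=34; [24,32) fires=3
i=19 t=26 v=8: DROP (t<34-3); WM=34
i=20 t=37 v=5: → [36,44),[32,40); WM=34
i=21 t=37 v=6: → [36,44),[32,40); WM=34

4 6 9 11 14 19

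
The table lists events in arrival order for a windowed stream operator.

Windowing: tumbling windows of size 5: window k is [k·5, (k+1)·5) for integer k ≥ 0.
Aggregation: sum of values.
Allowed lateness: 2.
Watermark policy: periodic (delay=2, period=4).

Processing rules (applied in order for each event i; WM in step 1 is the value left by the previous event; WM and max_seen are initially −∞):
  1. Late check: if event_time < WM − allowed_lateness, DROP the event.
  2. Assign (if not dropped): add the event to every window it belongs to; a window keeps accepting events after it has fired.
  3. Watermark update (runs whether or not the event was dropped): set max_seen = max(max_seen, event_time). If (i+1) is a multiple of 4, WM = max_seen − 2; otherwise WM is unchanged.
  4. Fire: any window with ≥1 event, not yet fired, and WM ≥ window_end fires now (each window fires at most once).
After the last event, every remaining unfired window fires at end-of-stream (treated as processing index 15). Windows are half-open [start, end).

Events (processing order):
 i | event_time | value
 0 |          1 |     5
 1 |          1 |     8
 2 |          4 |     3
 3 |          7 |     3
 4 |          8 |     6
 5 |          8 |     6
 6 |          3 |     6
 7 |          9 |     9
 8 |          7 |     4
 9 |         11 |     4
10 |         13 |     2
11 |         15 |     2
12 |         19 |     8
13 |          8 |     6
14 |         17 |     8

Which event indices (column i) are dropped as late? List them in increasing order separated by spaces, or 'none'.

13

i=0 t=1 v=5: → [0,5); WM=−∞
i=1 t=1 v=8: → [0,5); WM=−∞
i=2 t=4 v=3: → [0,5); WM=−∞
i=3 t=7 v=3: → [5,10); WM=5; [0,5) fires=16
i=4 t=8 v=6: → [5,10); WM=5
i=5 t=8 v=6: → [5,10); WM=5
i=6 t=3 v=6: → [0,5); WM=5
i=7 t=9 v=9: → [5,10); WM=7
i=8 t=7 v=4: → [5,10); WM=7
i=9 t=11 v=4: → [10,15); WM=7
i=10 t=13 v=2: → [10,15); WM=7
i=11 t=15 v=2: → [15,20); WM=13; [5,10) fires=28
i=12 t=19 v=8: → [15,20); WM=13
i=13 t=8 v=6: DROP (t<13-2); WM=13
i=14 t=17 v=8: → [15,20); WM=13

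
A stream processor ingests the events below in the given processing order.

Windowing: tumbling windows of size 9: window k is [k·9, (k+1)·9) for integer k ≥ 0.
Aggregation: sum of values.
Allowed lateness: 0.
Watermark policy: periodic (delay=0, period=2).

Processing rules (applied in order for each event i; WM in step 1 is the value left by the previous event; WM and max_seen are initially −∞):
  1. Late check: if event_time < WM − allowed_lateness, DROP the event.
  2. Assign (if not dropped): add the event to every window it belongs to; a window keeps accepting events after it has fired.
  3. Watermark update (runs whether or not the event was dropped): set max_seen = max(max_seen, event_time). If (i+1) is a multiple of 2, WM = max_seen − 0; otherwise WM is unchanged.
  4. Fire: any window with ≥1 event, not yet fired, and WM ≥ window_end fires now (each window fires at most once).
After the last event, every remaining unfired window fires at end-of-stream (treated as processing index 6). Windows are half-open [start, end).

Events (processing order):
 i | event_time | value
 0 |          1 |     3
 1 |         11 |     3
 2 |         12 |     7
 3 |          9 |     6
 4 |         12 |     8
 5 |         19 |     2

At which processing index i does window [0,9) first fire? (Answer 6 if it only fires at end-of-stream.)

i=0 t=1 v=3: → [0,9); WM=−∞
i=1 t=11 v=3: → [9,18); WM=11; [0,9) fires=3
i=2 t=12 v=7: → [9,18); WM=11
i=3 t=9 v=6: DROP (t<11-0); WM=12
i=4 t=12 v=8: → [9,18); WM=12
i=5 t=19 v=2: → [18,27); WM=19; [9,18) fires=18

1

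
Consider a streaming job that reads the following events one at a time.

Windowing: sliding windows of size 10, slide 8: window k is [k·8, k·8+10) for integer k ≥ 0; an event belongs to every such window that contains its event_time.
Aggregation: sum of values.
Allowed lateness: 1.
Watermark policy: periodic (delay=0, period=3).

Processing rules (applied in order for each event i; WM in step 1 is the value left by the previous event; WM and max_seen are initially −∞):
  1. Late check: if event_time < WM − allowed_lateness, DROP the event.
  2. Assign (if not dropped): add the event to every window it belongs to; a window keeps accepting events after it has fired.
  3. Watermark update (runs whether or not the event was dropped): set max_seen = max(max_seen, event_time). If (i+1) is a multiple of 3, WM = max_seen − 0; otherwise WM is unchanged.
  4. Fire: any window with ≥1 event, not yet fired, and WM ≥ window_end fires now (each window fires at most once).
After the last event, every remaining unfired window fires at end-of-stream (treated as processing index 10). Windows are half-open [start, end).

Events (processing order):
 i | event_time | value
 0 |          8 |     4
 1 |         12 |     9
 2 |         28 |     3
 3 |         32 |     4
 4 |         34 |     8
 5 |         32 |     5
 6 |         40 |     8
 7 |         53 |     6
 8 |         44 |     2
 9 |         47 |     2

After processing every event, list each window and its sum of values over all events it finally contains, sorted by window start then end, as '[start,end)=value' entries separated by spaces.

i=0 t=8 v=4: → [8,18),[0,10); WM=−∞
i=1 t=12 v=9: → [8,18); WM=−∞
i=2 t=28 v=3: → [24,34); WM=28; [0,10) fires=4 [8,18) fires=13
i=3 t=32 v=4: → [32,42),[24,34); WM=28
i=4 t=34 v=8: → [32,42); WM=28
i=5 t=32 v=5: → [32,42),[24,34); WM=34; [24,34) fires=12
i=6 t=40 v=8: → [40,50),[32,42); WM=34
i=7 t=53 v=6: → [48,58); WM=34
i=8 t=44 v=2: → [40,50); WM=53; [32,42) fires=25 [40,50) fires=10
i=9 t=47 v=2: DROP (t<53-1); WM=53

[0,10)=4 [8,18)=13 [24,34)=12 [32,42)=25 [40,50)=10 [48,58)=6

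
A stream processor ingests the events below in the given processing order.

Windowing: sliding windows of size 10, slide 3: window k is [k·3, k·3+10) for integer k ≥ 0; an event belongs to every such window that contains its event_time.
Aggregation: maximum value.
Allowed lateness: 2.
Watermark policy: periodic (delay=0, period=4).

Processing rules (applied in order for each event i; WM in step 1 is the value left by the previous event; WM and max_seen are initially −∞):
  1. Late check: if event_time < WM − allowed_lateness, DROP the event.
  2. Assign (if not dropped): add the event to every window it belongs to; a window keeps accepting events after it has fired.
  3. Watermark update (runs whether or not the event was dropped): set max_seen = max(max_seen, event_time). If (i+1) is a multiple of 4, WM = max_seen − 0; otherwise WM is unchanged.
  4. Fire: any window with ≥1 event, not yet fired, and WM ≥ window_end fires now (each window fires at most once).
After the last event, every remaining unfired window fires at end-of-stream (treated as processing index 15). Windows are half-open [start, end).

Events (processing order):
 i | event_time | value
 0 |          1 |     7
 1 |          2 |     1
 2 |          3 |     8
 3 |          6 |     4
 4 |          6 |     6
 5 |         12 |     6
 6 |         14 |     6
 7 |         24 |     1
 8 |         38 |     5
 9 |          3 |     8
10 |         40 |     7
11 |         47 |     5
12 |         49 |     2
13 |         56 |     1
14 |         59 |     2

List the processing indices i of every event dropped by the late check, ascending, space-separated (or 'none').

9

i=0 t=1 v=7: → [0,10); WM=−∞
i=1 t=2 v=1: → [0,10); WM=−∞
i=2 t=3 v=8: → [3,13),[0,10); WM=−∞
i=3 t=6 v=4: → [6,16),[3,13),[0,10); WM=6
i=4 t=6 v=6: → [6,16),[3,13),[0,10); WM=6
i=5 t=12 v=6: → [12,22),[9,19),[6,16),[3,13); WM=6
i=6 t=14 v=6: → [12,22),[9,19),[6,16); WM=6
i=7 t=24 v=1: → [24,34),[21,31),[18,28),[15,25); WM=24; [0,10) fires=8 [3,13) fires=8 [6,16) fires=6 [9,19) fires=6 [12,22) fires=6
i=8 t=38 v=5: → [36,46),[33,43),[30,40); WM=24
i=9 t=3 v=8: DROP (t<24-2); WM=24
i=10 t=40 v=7: → [39,49),[36,46),[33,43); WM=24
i=11 t=47 v=5: → [45,55),[42,52),[39,49); WM=47; [15,25) fires=1 [18,28) fires=1 [21,31) fires=1 [24,34) fires=1 [30,40) fires=5 [33,43) fires=7 [36,46) fires=7
i=12 t=49 v=2: → [48,58),[45,55),[42,52); WM=47
i=13 t=56 v=1: → [54,64),[51,61),[48,58); WM=47
i=14 t=59 v=2: → [57,67),[54,64),[51,61); WM=47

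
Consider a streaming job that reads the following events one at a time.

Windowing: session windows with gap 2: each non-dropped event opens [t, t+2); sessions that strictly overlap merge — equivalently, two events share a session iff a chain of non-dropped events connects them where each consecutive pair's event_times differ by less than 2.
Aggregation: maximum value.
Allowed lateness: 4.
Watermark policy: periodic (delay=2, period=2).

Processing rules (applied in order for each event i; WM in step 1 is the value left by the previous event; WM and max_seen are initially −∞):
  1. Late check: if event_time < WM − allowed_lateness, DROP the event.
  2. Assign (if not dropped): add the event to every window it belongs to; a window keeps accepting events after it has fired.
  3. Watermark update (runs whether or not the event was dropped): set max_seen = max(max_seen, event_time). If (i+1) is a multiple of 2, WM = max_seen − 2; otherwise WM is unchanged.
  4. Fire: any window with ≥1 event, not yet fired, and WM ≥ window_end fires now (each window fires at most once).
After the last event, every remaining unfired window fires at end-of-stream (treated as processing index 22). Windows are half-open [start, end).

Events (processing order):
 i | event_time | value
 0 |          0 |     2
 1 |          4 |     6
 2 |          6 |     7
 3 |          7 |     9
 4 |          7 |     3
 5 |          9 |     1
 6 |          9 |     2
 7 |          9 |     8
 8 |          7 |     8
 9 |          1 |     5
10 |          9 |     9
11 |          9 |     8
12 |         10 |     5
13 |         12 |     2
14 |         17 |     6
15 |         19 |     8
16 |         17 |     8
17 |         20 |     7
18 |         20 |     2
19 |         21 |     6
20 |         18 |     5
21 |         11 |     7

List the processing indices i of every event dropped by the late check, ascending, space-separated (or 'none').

i=0 t=0 v=2: → [0,2); WM=−∞
i=1 t=4 v=6: → [4,6); WM=2
i=2 t=6 v=7: → [6,8); WM=2
i=3 t=7 v=9: → [6,9); WM=5
i=4 t=7 v=3: → [6,9); WM=5
i=5 t=9 v=1: → [9,11); WM=7
i=6 t=9 v=2: → [9,11); WM=7
i=7 t=9 v=8: → [9,11); WM=7
i=8 t=7 v=8: → [6,9); WM=7
i=9 t=1 v=5: DROP (t<7-4); WM=7
i=10 t=9 v=9: → [9,11); WM=7
i=11 t=9 v=8: → [9,11); WM=7
i=12 t=10 v=5: → [9,12); WM=7
i=13 t=12 v=2: → [12,14); WM=10
i=14 t=17 v=6: → [17,19); WM=10
i=15 t=19 v=8: → [19,21); WM=17
i=16 t=17 v=8: → [17,19); WM=17
i=17 t=20 v=7: → [19,22); WM=18
i=18 t=20 v=2: → [19,22); WM=18
i=19 t=21 v=6: → [19,23); WM=19
i=20 t=18 v=5: → [17,23); WM=19
i=21 t=11 v=7: DROP (t<19-4); WM=19

9 21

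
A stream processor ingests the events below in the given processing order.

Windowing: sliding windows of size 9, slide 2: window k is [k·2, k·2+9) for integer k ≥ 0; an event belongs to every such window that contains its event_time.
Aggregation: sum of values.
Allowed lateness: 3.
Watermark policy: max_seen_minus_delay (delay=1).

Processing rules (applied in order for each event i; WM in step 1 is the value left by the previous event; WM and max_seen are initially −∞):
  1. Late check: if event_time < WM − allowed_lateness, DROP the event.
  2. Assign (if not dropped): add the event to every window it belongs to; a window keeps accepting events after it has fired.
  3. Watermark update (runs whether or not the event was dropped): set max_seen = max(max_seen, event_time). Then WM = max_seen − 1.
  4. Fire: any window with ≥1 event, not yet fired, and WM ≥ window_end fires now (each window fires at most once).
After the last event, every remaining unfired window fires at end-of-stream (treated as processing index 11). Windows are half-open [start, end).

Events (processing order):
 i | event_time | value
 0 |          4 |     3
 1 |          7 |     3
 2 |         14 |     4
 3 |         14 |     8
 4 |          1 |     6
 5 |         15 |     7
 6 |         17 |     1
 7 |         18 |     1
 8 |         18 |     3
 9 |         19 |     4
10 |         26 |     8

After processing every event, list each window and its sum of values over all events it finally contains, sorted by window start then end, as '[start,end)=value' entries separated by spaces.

i=0 t=4 v=3: → [4,13),[2,11),[0,9); WM=3
i=1 t=7 v=3: → [6,15),[4,13),[2,11),[0,9); WM=6
i=2 t=14 v=4: → [14,23),[12,21),[10,19),[8,17),[6,15); WM=13; [0,9) fires=6 [2,11) fires=6 [4,13) fires=6
i=3 t=14 v=8: → [14,23),[12,21),[10,19),[8,17),[6,15); WM=13
i=4 t=1 v=6: DROP (t<13-3); WM=13
i=5 t=15 v=7: → [14,23),[12,21),[10,19),[8,17); WM=14
i=6 t=17 v=1: → [16,25),[14,23),[12,21),[10,19); WM=16; [6,15) fires=15
i=7 t=18 v=1: → [18,27),[16,25),[14,23),[12,21),[10,19); WM=17; [8,17) fires=19
i=8 t=18 v=3: → [18,27),[16,25),[14,23),[12,21),[10,19); WM=17
i=9 t=19 v=4: → [18,27),[16,25),[14,23),[12,21); WM=18
i=10 t=26 v=8: → [26,35),[24,33),[22,31),[20,29),[18,27); WM=25; [10,19) fires=24 [12,21) fires=28 [14,23) fires=28 [16,25) fires=9

[0,9)=6 [2,11)=6 [4,13)=6 [6,15)=15 [8,17)=19 [10,19)=24 [12,21)=28 [14,23)=28 [16,25)=9 [18,27)=16 [20,29)=8 [22,31)=8 [24,33)=8 [26,35)=8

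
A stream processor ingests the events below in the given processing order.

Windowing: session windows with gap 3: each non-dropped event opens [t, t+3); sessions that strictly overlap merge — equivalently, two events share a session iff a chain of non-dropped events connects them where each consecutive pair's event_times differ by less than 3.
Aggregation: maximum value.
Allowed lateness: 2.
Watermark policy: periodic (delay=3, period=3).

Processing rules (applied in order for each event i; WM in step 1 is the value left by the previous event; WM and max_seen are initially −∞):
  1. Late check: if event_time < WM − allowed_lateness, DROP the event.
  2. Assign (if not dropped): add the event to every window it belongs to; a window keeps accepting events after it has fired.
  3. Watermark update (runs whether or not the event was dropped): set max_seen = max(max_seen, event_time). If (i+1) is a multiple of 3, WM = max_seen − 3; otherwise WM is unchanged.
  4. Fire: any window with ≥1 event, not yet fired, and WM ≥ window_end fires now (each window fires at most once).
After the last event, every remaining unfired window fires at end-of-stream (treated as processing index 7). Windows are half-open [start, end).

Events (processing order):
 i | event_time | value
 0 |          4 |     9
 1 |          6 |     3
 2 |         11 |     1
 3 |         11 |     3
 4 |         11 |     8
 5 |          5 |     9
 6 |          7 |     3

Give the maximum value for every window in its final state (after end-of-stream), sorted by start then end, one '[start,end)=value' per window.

[4,10)=9 [11,14)=8

i=0 t=4 v=9: → [4,7); WM=−∞
i=1 t=6 v=3: → [4,9); WM=−∞
i=2 t=11 v=1: → [11,14); WM=8
i=3 t=11 v=3: → [11,14); WM=8
i=4 t=11 v=8: → [11,14); WM=8
i=5 t=5 v=9: DROP (t<8-2); WM=8
i=6 t=7 v=3: → [4,10); WM=8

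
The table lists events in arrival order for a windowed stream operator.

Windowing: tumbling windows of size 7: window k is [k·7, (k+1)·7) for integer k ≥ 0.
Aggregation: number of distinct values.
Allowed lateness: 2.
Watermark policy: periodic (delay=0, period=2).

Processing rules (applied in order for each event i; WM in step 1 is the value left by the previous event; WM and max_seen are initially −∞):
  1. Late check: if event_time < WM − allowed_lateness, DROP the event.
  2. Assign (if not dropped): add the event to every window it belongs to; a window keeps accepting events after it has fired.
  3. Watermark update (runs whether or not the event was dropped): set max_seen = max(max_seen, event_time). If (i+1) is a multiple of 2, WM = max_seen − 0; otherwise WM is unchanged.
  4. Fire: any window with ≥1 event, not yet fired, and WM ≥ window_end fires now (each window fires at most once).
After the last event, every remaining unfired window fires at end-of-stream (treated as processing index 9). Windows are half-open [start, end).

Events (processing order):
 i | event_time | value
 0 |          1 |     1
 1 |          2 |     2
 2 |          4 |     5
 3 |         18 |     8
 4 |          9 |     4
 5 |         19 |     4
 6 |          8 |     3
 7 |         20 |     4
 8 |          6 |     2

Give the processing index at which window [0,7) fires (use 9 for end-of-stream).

3

i=0 t=1 v=1: → [0,7); WM=−∞
i=1 t=2 v=2: → [0,7); WM=2
i=2 t=4 v=5: → [0,7); WM=2
i=3 t=18 v=8: → [14,21); WM=18; [0,7) fires=3
i=4 t=9 v=4: DROP (t<18-2); WM=18
i=5 t=19 v=4: → [14,21); WM=19
i=6 t=8 v=3: DROP (t<19-2); WM=19
i=7 t=20 v=4: → [14,21); WM=20
i=8 t=6 v=2: DROP (t<20-2); WM=20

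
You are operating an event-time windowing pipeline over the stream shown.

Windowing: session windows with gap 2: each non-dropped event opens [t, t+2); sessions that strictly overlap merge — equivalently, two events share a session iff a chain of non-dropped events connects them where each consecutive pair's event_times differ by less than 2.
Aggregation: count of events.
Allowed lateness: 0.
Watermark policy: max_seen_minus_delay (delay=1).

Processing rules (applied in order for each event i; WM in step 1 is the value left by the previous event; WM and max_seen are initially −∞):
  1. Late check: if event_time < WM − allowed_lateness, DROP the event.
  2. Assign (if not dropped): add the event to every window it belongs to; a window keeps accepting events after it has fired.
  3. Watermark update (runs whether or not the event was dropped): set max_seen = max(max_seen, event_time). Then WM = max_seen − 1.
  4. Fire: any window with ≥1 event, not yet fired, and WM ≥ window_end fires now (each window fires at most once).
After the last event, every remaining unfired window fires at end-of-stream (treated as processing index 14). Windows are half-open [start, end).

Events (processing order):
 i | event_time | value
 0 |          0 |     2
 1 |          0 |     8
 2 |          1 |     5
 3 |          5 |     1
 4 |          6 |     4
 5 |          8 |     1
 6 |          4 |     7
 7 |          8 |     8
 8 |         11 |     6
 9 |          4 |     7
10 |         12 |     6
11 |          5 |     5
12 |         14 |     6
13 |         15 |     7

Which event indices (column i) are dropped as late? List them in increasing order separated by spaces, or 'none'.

i=0 t=0 v=2: → [0,2); WM=-1
i=1 t=0 v=8: → [0,2); WM=-1
i=2 t=1 v=5: → [0,3); WM=0
i=3 t=5 v=1: → [5,7); WM=4
i=4 t=6 v=4: → [5,8); WM=5
i=5 t=8 v=1: → [8,10); WM=7
i=6 t=4 v=7: DROP (t<7-0); WM=7
i=7 t=8 v=8: → [8,10); WM=7
i=8 t=11 v=6: → [11,13); WM=10
i=9 t=4 v=7: DROP (t<10-0); WM=10
i=10 t=12 v=6: → [11,14); WM=11
i=11 t=5 v=5: DROP (t<11-0); WM=11
i=12 t=14 v=6: → [14,16); WM=13
i=13 t=15 v=7: → [14,17); WM=14

6 9 11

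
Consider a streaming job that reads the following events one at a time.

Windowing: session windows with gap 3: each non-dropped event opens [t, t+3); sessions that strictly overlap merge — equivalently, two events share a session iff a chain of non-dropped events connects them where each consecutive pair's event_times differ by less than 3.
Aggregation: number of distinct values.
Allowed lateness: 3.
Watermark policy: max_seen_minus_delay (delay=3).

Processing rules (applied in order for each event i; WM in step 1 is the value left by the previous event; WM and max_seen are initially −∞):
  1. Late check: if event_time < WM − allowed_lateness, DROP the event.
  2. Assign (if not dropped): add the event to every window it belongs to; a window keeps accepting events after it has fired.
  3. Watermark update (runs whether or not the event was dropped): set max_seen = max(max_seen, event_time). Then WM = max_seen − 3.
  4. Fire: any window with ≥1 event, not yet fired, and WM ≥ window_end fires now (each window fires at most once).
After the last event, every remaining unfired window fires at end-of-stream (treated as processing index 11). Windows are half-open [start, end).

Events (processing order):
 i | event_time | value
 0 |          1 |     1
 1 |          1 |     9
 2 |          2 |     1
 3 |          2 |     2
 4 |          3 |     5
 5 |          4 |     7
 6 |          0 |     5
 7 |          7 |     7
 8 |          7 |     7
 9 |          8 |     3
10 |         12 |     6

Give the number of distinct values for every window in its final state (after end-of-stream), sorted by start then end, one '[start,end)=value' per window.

[0,7)=5 [7,11)=2 [12,15)=1

i=0 t=1 v=1: → [1,4); WM=-2
i=1 t=1 v=9: → [1,4); WM=-2
i=2 t=2 v=1: → [1,5); WM=-1
i=3 t=2 v=2: → [1,5); WM=-1
i=4 t=3 v=5: → [1,6); WM=0
i=5 t=4 v=7: → [1,7); WM=1
i=6 t=0 v=5: → [0,7); WM=1
i=7 t=7 v=7: → [7,10); WM=4
i=8 t=7 v=7: → [7,10); WM=4
i=9 t=8 v=3: → [7,11); WM=5
i=10 t=12 v=6: → [12,15); WM=9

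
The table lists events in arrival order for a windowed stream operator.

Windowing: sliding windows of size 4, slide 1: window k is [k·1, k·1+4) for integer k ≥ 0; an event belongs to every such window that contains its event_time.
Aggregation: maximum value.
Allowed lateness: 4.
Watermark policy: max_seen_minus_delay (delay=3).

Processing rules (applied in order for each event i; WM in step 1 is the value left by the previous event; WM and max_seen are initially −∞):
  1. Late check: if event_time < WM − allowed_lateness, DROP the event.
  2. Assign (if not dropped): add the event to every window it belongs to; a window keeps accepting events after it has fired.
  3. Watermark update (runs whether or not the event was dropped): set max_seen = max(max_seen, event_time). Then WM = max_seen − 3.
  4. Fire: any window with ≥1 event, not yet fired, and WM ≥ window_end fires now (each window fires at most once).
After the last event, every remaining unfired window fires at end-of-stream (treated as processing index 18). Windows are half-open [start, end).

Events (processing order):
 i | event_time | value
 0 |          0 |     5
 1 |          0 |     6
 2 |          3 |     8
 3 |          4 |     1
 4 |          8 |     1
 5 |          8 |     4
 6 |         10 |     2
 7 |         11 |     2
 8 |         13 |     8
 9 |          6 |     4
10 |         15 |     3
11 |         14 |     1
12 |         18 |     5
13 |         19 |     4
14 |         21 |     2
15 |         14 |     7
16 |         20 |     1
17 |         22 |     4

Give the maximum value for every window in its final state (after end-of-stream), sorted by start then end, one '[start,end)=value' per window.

[0,4)=8 [1,5)=8 [2,6)=8 [3,7)=8 [4,8)=4 [5,9)=4 [6,10)=4 [7,11)=4 [8,12)=4 [9,13)=2 [10,14)=8 [11,15)=8 [12,16)=8 [13,17)=8 [14,18)=7 [15,19)=5 [16,20)=5 [17,21)=5 [18,22)=5 [19,23)=4 [20,24)=4 [21,25)=4 [22,26)=4

i=0 t=0 v=5: → [0,4); WM=-3
i=1 t=0 v=6: → [0,4); WM=-3
i=2 t=3 v=8: → [3,7),[2,6),[1,5),[0,4); WM=0
i=3 t=4 v=1: → [4,8),[3,7),[2,6),[1,5); WM=1
i=4 t=8 v=1: → [8,12),[7,11),[6,10),[5,9); WM=5; [0,4) fires=8 [1,5) fires=8
i=5 t=8 v=4: → [8,12),[7,11),[6,10),[5,9); WM=5
i=6 t=10 v=2: → [10,14),[9,13),[8,12),[7,11); WM=7; [2,6) fires=8 [3,7) fires=8
i=7 t=11 v=2: → [11,15),[10,14),[9,13),[8,12); WM=8; [4,8) fires=1
i=8 t=13 v=8: → [13,17),[12,16),[11,15),[10,14); WM=10; [5,9) fires=4 [6,10) fires=4
i=9 t=6 v=4: → [6,10),[5,9),[4,8),[3,7); WM=10
i=10 t=15 v=3: → [15,19),[14,18),[13,17),[12,16); WM=12; [7,11) fires=4 [8,12) fires=4
i=11 t=14 v=1: → [14,18),[13,17),[12,16),[11,15); WM=12
i=12 t=18 v=5: → [18,22),[17,21),[16,20),[15,19); WM=15; [9,13) fires=2 [10,14) fires=8 [11,15) fires=8
i=13 t=19 v=4: → [19,23),[18,22),[17,21),[16,20); WM=16; [12,16) fires=8
i=14 t=21 v=2: → [21,25),[20,24),[19,23),[18,22); WM=18; [13,17) fires=8 [14,18) fires=3
i=15 t=14 v=7: → [14,18),[13,17),[12,16),[11,15); WM=18
i=16 t=20 v=1: → [20,24),[19,23),[18,22),[17,21); WM=18
i=17 t=22 v=4: → [22,26),[21,25),[20,24),[19,23); WM=19; [15,19) fires=5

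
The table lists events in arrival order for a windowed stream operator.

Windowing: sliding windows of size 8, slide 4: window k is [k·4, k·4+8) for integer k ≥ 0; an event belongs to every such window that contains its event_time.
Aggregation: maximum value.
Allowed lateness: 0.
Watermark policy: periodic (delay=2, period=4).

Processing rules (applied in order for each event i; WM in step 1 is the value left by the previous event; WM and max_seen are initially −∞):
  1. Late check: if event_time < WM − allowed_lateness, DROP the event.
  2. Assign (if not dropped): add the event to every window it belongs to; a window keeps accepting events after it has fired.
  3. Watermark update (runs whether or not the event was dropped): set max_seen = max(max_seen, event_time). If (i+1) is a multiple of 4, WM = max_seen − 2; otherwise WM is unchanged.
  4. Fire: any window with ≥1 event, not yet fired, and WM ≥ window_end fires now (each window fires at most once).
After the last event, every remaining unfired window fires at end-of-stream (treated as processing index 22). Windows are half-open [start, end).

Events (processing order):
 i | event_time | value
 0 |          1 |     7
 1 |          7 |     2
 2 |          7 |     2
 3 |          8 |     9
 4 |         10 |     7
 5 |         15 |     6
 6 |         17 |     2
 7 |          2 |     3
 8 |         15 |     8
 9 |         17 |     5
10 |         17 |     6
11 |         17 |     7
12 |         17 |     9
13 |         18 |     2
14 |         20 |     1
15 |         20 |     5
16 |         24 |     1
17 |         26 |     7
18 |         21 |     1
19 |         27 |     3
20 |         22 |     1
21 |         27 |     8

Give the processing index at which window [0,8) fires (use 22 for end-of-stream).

7

i=0 t=1 v=7: → [0,8); WM=−∞
i=1 t=7 v=2: → [4,12),[0,8); WM=−∞
i=2 t=7 v=2: → [4,12),[0,8); WM=−∞
i=3 t=8 v=9: → [8,16),[4,12); WM=6
i=4 t=10 v=7: → [8,16),[4,12); WM=6
i=5 t=15 v=6: → [12,20),[8,16); WM=6
i=6 t=17 v=2: → [16,24),[12,20); WM=6
i=7 t=2 v=3: DROP (t<6-0); WM=15; [0,8) fires=7 [4,12) fires=9
i=8 t=15 v=8: → [12,20),[8,16); WM=15
i=9 t=17 v=5: → [16,24),[12,20); WM=15
i=10 t=17 v=6: → [16,24),[12,20); WM=15
i=11 t=17 v=7: → [16,24),[12,20); WM=15
i=12 t=17 v=9: → [16,24),[12,20); WM=15
i=13 t=18 v=2: → [16,24),[12,20); WM=15
i=14 t=20 v=1: → [20,28),[16,24); WM=15
i=15 t=20 v=5: → [20,28),[16,24); WM=18; [8,16) fires=9
i=16 t=24 v=1: → [24,32),[20,28); WM=18
i=17 t=26 v=7: → [24,32),[20,28); WM=18
i=18 t=21 v=1: → [20,28),[16,24); WM=18
i=19 t=27 v=3: → [24,32),[20,28); WM=25; [12,20) fires=9 [16,24) fires=9
i=20 t=22 v=1: DROP (t<25-0); WM=25
i=21 t=27 v=8: → [24,32),[20,28); WM=25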